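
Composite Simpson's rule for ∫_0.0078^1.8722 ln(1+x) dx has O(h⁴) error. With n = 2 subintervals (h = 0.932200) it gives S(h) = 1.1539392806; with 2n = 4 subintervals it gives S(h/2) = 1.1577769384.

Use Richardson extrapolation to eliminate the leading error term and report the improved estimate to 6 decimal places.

1.158033

r = 4: numerator weight 16, denominator 15.
16*1.1577769384 = 18.5244310144; subtract 1.1539392806 → 17.3704917338
Extrapolated: 17.3704917338 / 15 = 1.1580327823
Correction |R − A(h/2)| = 2.558e-04; gap |A(h/2) − A(h)| = 3.838e-03.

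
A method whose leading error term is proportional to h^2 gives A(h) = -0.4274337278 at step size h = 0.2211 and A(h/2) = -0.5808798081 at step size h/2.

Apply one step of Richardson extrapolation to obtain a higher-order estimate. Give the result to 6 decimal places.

-0.632029

Leading term ∝ h^2; use weight 4 = 2^2.
Top: 4(-0.5808798081) − (-0.4274337278) = -1.8960855046
(-1.8960855046) ÷ 3 = -0.6320285015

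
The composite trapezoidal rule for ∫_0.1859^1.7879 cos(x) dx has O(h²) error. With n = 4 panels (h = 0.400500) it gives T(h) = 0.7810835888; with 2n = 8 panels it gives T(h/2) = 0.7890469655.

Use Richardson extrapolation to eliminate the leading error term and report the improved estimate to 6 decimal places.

0.791701

r = 2: numerator weight 4, denominator 3.
A(h/2) − A(h) = 0.7890469655 − 0.7810835888 = 0.0079633767
Divide by 2^2 − 1 = 3: 0.0079633767/3 = 0.0026544589
R = 0.7890469655 + 0.0026544589 = 0.7917014244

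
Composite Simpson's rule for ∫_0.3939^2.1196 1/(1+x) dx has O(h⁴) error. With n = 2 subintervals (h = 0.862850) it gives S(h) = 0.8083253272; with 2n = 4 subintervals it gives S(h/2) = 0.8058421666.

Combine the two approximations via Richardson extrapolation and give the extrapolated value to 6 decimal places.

0.805677

r = 4, so 2^r = 16.
Numerator 16 × A(h/2) − A(h) = 16 × 0.8058421666 − 0.8083253272 = 12.0851493384
Denominator 16 − 1 = 15.
(16 × 0.8058421666 − 0.8083253272)/(16 − 1) = 0.8056766226
Correction |R − A(h/2)| = 1.655e-04; gap |A(h/2) − A(h)| = 2.483e-03.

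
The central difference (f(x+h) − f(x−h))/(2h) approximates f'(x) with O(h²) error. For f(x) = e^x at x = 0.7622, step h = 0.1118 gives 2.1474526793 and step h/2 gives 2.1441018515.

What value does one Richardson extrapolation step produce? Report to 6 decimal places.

2.142985

Error is O(h^2); halving h shrinks it by 2^2 = 4.
Difference of the inputs: 2.1441018515 − 2.1474526793 = -0.0033508278
Correction (A(h/2) − A(h))/(4 − 1) = (-0.0033508278)/3 = -0.0011169426
R = 2.1441018515 − 0.0011169426 = 2.1429849089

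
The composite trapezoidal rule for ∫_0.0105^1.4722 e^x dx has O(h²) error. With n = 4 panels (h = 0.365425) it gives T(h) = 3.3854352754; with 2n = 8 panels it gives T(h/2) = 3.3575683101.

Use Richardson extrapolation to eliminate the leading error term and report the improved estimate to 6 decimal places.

With r = 2 the leading error scales as h^2, so the weight is 2^2 = 4.
Weighted: 13.4302732404 − 3.3854352754 = 10.0448379650
R = 10.0448379650/3 = 3.3482793217

3.348279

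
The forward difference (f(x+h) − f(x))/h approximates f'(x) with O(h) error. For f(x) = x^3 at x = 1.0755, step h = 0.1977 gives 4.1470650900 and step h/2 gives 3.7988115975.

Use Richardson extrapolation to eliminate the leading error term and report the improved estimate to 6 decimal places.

3.450558

The method has order 1: 2^1 = 2.
2*3.7988115975 = 7.5976231950; subtract 4.1470650900 → 3.4505581050
Denominator 2 − 1 = 1.
(2*3.7988115975 − 4.1470650900)/(2 − 1) = 3.4505581050
Gap between inputs: 3.483e-01; correction applied: −0.3482534925.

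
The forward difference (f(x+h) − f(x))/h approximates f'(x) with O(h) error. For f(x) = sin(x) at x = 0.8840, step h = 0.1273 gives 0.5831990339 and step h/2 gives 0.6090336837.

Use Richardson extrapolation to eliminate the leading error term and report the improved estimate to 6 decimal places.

With r = 1 the leading error scales as h^1, so the weight is 2^1 = 2.
2×0.6090336837 = 1.2180673674; subtract 0.5831990339 → 0.6348683335
Divide by 2^1 − 1 = 1.
So the Richardson estimate is 0.6348683335.

0.634868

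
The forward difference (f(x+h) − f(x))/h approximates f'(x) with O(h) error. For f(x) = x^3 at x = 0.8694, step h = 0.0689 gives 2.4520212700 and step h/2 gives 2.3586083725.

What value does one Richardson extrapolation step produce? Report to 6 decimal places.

Leading term ∝ h^1; use weight 2 = 2^1.
2*2.3586083725 = 4.7172167450; subtract 2.4520212700 → 2.2651954750
Divide by 2^1 − 1 = 1.
So the Richardson estimate is 2.2651954750.
Shift from A(h/2): −0.0934128975.

2.265195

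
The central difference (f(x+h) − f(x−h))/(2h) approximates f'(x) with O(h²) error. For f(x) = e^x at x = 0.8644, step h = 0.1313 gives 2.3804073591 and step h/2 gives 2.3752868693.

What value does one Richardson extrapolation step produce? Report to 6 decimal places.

With r = 2 the leading error scales as h^2, so the weight is 2^2 = 4.
2^2 × A(h/2) = 9.5011474772; minus A(h) gives 7.1207401181.
(4 × 2.3752868693 − 2.3804073591)/(4 − 1) = 2.3735800394
Shift from A(h/2): −0.0017068299.

2.373580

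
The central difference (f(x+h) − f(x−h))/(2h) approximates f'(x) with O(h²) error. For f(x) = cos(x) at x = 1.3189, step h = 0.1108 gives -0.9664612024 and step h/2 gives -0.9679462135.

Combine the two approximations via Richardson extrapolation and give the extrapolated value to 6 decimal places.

-0.968441

With r = 2 the leading error scales as h^2, so the weight is 2^2 = 4.
Numerator 4 × A(h/2) − A(h) = 4 × (-0.9679462135) − (-0.9664612024) = -2.9053236516
R = (-2.9053236516)/3 = -0.9684412172
Gap between inputs: 1.485e-03; correction applied: −0.0004950037.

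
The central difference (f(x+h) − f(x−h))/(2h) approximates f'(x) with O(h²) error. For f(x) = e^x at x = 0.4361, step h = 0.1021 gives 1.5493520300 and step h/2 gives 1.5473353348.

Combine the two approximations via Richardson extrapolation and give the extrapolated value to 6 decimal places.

The method has order 2: 2^2 = 4.
A(h/2) − A(h) = 1.5473353348 − 1.5493520300 = -0.0020166952
Divide by 2^2 − 1 = 3: (-0.0020166952)/3 = -0.0006722317
R = A(h/2) + (A(h/2) − A(h))/3 = 1.5473353348 − 0.0006722317 = 1.5466631031

1.546663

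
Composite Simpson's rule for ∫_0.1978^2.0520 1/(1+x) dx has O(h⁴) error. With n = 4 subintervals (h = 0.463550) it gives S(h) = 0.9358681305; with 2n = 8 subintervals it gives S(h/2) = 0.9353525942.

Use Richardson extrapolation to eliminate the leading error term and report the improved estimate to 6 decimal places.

Method order is 4; weight 2^4 = 16.
16×0.9353525942 = 14.9656415072; subtract 0.9358681305 → 14.0297733767
(16×0.9353525942 − 0.9358681305)/(16 − 1) = 0.9353182251

0.935318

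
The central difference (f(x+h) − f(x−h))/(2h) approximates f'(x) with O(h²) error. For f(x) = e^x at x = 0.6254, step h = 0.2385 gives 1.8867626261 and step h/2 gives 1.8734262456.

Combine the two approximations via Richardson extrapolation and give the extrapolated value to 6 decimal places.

Order 2 gives 2^r = 4 and 2^r − 1 = 3.
Numerator 4·A(h/2) − A(h) = 4·1.8734262456 − 1.8867626261 = 5.6069423563
Extrapolated: 5.6069423563 / 3 = 1.8689807854
Shift from A(h/2): −0.0044454602.

1.868981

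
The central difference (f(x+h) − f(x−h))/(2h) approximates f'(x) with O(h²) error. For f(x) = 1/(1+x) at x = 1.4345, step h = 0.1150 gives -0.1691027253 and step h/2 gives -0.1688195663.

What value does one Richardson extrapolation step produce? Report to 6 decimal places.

-0.168725

Error is O(h^2); halving h shrinks it by 2^2 = 4.
Top: 4(-0.1688195663) − (-0.1691027253) = -0.5061755399
Extrapolated: (-0.5061755399) / 3 = -0.1687251800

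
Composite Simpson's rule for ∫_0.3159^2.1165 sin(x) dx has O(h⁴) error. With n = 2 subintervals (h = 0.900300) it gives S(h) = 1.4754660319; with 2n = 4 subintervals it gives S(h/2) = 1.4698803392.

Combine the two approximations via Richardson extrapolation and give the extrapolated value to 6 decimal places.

The method has order 4: 2^4 = 16.
Numerator 16·A(h/2) − A(h) = 16·1.4698803392 − 1.4754660319 = 22.0426193953
Divide by 2^4 − 1 = 15.
22.0426193953 ÷ 15 = 1.4695079597
Shift from A(h/2): −0.0003723795.

1.469508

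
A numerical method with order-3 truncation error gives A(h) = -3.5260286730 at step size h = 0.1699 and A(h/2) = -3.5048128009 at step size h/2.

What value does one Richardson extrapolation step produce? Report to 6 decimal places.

r = 3, so 2^r = 8.
8*(-3.5048128009) − (-3.5260286730) = -24.5124737342
Denominator 8 − 1 = 7.
Result: -3.5017819620
Shift from A(h/2): +0.0030308389.

-3.501782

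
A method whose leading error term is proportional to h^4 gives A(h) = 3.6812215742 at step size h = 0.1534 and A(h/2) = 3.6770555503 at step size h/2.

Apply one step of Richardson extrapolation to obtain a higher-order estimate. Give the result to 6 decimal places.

The method has order 4: 2^4 = 16.
Weighted: 58.8328888048 − 3.6812215742 = 55.1516672306
Extrapolated: 55.1516672306 / 15 = 3.6767778154

3.676778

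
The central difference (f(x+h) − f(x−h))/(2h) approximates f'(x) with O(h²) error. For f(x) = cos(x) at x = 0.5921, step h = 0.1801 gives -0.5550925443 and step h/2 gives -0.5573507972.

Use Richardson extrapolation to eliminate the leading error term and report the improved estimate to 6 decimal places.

-0.558104

Leading term ∝ h^2; use weight 4 = 2^2.
Numerator 4*A(h/2) − A(h) = 4*(-0.5573507972) − (-0.5550925443) = -1.6743106445
Denominator 4 − 1 = 3.
Extrapolated: (-1.6743106445) / 3 = -0.5581035482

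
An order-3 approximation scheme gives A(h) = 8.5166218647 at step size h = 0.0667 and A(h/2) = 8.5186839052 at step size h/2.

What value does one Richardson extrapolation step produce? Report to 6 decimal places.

Order 3 gives 2^r = 8 and 2^r − 1 = 7.
Top: 8(8.5186839052) − (8.5166218647) = 59.6328493769
Divide by 2^3 − 1 = 7.
R = 59.6328493769/7 = 8.5189784824
Gap between inputs: 2.062e-03; correction applied: +0.0002945772.

8.518978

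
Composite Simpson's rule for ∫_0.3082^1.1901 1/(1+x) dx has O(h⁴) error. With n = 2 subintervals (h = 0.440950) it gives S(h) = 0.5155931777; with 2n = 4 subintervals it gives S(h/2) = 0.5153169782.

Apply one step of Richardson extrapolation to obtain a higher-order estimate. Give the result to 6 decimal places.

Method order is 4; weight 2^4 = 16.
Numerator 16×A(h/2) − A(h) = 16×0.5153169782 − 0.5155931777 = 7.7294784735
Extrapolated: 7.7294784735 / 15 = 0.5152985649
Correction |R − A(h/2)| = 1.841e-05; gap |A(h/2) − A(h)| = 2.762e-04.

0.515299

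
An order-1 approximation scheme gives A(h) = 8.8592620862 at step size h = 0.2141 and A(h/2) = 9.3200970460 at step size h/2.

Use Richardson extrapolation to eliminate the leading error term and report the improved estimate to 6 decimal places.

Leading term ∝ h^1; use weight 2 = 2^1.
Top: 2(9.3200970460) − (8.8592620862) = 9.7809320058
Extrapolated: 9.7809320058 / 1 = 9.7809320058
Gap between inputs: 4.608e-01; correction applied: +0.4608349598.

9.780932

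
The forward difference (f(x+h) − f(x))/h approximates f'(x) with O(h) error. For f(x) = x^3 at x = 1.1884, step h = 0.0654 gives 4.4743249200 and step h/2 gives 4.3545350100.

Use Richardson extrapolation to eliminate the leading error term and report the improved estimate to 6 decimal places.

With r = 1 the leading error scales as h^1, so the weight is 2^1 = 2.
2 × 4.3545350100 − 4.4743249200 = 4.2347451000
Denominator 2 − 1 = 1.
Result: 4.2347451000

4.234745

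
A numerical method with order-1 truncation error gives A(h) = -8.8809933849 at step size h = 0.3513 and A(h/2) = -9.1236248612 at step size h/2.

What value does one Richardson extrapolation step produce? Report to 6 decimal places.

r = 1, so 2^r = 2.
A(h/2) − A(h) = -9.1236248612 − (-8.8809933849) = -0.2426314763
Divide by 2^1 − 1 = 1: (-0.2426314763)/1 = -0.2426314763
R = -9.1236248612 − 0.2426314763 = -9.3662563375
Gap between inputs: 2.426e-01; correction applied: −0.2426314763.

-9.366256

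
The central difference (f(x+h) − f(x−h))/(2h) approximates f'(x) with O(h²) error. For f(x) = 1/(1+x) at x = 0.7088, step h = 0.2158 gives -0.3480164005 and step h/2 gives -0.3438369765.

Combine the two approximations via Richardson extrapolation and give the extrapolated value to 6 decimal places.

-0.342444

Method order is 2; weight 2^2 = 4.
Difference of the inputs: -0.3438369765 − (-0.3480164005) = 0.0041794240
Divide by 2^2 − 1 = 3: 0.0041794240/3 = 0.0013931413
R = A(h/2) + (A(h/2) − A(h))/3 = -0.3438369765 + 0.0013931413 = -0.3424438352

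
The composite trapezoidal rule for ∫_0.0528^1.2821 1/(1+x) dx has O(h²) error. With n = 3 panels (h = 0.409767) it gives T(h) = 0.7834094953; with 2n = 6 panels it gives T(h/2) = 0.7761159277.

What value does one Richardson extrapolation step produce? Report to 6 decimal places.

0.773685

Leading term ∝ h^2; use weight 4 = 2^2.
4 × 0.7761159277 = 3.1044637108; subtract 0.7834094953 → 2.3210542155
R = 2.3210542155/3 = 0.7736847385
Shift from A(h/2): −0.0024311892.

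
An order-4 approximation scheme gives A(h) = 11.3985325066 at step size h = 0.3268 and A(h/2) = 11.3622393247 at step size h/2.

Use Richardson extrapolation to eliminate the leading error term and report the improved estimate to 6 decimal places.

11.359820

r = 4: numerator weight 16, denominator 15.
16·11.3622393247 = 181.7958291952; subtract 11.3985325066 → 170.3972966886
Extrapolated: 170.3972966886 / 15 = 11.3598197792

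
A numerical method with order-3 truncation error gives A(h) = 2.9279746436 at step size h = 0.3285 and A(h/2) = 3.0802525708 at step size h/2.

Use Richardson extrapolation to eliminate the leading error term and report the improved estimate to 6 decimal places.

Error is O(h^3); halving h shrinks it by 2^3 = 8.
8×3.0802525708 = 24.6420205664; subtract 2.9279746436 → 21.7140459228
Denominator 8 − 1 = 7.
Extrapolated: 21.7140459228 / 7 = 3.1020065604

3.102007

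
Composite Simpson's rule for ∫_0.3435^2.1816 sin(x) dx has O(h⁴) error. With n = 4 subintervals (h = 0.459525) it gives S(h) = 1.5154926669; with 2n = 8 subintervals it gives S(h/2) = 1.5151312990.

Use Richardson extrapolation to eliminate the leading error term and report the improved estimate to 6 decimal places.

r = 4, so 2^r = 16.
Top: 16(1.5151312990) − (1.5154926669) = 22.7266081171
(16×1.5151312990 − 1.5154926669)/(16 − 1) = 1.5151072078

1.515107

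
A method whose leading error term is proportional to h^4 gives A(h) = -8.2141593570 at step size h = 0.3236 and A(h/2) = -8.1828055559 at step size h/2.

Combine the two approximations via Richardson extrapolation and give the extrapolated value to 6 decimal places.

Method order is 4; weight 2^4 = 16.
2^4×A(h/2) = -130.9248888944; minus A(h) gives -122.7107295374.
(16×(-8.1828055559) − (-8.2141593570))/(16 − 1) = -8.1807153025
Shift from A(h/2): +0.0020902534.

-8.180715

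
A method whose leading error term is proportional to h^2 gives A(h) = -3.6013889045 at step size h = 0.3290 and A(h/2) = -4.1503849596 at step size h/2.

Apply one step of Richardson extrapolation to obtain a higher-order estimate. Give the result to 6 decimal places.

-4.333384

Error is O(h^2); halving h shrinks it by 2^2 = 4.
4 × (-4.1503849596) = -16.6015398384; subtract (-3.6013889045) → -13.0001509339
Divide by 2^2 − 1 = 3.
R = (-13.0001509339)/3 = -4.3333836446
Shift from A(h/2): −0.1829986850.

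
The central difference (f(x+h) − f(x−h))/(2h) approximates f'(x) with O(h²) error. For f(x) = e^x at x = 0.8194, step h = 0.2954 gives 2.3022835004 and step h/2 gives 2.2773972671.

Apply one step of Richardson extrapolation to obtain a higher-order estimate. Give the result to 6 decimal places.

2.269102

Error is O(h^2); halving h shrinks it by 2^2 = 4.
Numerator 4*A(h/2) − A(h) = 4*2.2773972671 − 2.3022835004 = 6.8073055680
(4*2.2773972671 − 2.3022835004)/(4 − 1) = 2.2691018560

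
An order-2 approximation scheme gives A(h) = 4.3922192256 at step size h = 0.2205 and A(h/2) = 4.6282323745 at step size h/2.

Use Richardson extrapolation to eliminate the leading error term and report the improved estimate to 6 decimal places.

Error is O(h^2); halving h shrinks it by 2^2 = 4.
4×4.6282323745 = 18.5129294980; 18.5129294980 − 4.3922192256 = 14.1207102724
14.1207102724 ÷ 3 = 4.7069034241
Shift from A(h/2): +0.0786710496.

4.706903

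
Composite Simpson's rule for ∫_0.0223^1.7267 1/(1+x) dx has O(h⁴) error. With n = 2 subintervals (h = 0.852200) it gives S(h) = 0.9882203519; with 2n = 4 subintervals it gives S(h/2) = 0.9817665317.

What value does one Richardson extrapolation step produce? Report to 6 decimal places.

r = 4, so 2^r = 16.
A(h/2) − A(h) = 0.9817665317 − 0.9882203519 = -0.0064538202
Divide by 2^4 − 1 = 15: (-0.0064538202)/15 = -0.0004302547
R = 0.9817665317 − 0.0004302547 = 0.9813362770
Correction |R − A(h/2)| = 4.303e-04; gap |A(h/2) − A(h)| = 6.454e-03.

0.981336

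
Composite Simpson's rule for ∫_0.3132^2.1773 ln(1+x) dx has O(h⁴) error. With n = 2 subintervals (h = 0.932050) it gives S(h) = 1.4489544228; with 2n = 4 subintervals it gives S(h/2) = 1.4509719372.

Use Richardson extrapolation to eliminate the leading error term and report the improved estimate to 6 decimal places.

The method has order 4: 2^4 = 16.
Numerator 16·A(h/2) − A(h) = 16·1.4509719372 − 1.4489544228 = 21.7665965724
Divide by 2^4 − 1 = 15.
21.7665965724 ÷ 15 = 1.4511064382

1.451106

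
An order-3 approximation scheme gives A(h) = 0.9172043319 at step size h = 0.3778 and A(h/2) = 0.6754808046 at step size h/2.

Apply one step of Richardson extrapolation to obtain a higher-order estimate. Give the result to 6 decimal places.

r = 3: numerator weight 8, denominator 7.
Numerator 8·A(h/2) − A(h) = 8·0.6754808046 − 0.9172043319 = 4.4866421049
Denominator 8 − 1 = 7.
So the Richardson estimate is 0.6409488721.

0.640949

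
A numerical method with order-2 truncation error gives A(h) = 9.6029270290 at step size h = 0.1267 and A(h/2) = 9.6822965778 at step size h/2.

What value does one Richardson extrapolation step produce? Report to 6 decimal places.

9.708753

The method has order 2: 2^2 = 4.
Difference of the inputs: 9.6822965778 − 9.6029270290 = 0.0793695488
Divide by 2^2 − 1 = 3: 0.0793695488/3 = 0.0264565163
R = 9.6822965778 + 0.0264565163 = 9.7087530941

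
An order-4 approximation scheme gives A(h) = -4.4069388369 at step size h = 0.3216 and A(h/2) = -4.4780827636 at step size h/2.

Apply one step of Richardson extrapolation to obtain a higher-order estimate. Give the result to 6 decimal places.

Leading term ∝ h^4; use weight 16 = 2^4.
16*(-4.4780827636) = -71.6493242176; (-71.6493242176) − (-4.4069388369) = -67.2423853807
Extrapolated: (-67.2423853807) / 15 = -4.4828256920

-4.482826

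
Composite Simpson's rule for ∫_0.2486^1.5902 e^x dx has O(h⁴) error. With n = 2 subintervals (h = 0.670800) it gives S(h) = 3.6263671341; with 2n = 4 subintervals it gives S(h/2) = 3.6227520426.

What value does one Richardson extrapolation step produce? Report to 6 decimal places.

The method has order 4: 2^4 = 16.
16 × 3.6227520426 = 57.9640326816; subtract 3.6263671341 → 54.3376655475
Denominator 16 − 1 = 15.
Result: 3.6225110365
Correction |R − A(h/2)| = 2.410e-04; gap |A(h/2) − A(h)| = 3.615e-03.

3.622511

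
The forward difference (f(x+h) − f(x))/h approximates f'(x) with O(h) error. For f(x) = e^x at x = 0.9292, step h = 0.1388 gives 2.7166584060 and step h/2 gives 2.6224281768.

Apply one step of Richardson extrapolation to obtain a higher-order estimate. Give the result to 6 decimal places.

Error is O(h^1); halving h shrinks it by 2^1 = 2.
Top: 2(2.6224281768) − (2.7166584060) = 2.5281979476
(2*2.6224281768 − 2.7166584060)/(2 − 1) = 2.5281979476
Gap between inputs: 9.423e-02; correction applied: −0.0942302292.

2.528198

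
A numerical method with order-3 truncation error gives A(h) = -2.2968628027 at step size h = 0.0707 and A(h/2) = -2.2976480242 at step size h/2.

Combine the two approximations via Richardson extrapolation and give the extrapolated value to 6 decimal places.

-2.297760

Method order is 3; weight 2^3 = 8.
8×(-2.2976480242) = -18.3811841936; subtract (-2.2968628027) → -16.0843213909
Denominator 8 − 1 = 7.
(8×(-2.2976480242) − (-2.2968628027))/(8 − 1) = -2.2977601987
Shift from A(h/2): −0.0001121745.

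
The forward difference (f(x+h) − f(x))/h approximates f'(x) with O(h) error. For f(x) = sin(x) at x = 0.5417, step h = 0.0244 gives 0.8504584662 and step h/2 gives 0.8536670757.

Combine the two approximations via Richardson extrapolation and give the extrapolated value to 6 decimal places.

0.856876

Order 1 gives 2^r = 2 and 2^r − 1 = 1.
Numerator 2·A(h/2) − A(h) = 2·0.8536670757 − 0.8504584662 = 0.8568756852
Extrapolated: 0.8568756852 / 1 = 0.8568756852
Shift from A(h/2): +0.0032086095.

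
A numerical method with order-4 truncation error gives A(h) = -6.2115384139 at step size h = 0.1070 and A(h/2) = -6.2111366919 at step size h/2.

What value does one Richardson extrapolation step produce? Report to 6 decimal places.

Method order is 4; weight 2^4 = 16.
Difference of the inputs: -6.2111366919 − (-6.2115384139) = 0.0004017220
Divide by 2^4 − 1 = 15: 0.0004017220/15 = 0.0000267815
R = A(h/2) + (A(h/2) − A(h))/15 = -6.2111366919 + 0.0000267815 = -6.2111099104

-6.211110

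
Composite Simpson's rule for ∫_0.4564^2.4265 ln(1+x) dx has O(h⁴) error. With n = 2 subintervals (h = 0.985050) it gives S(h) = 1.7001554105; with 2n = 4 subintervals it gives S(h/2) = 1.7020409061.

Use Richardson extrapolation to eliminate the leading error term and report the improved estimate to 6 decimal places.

The method has order 4: 2^4 = 16.
Top: 16(1.7020409061) − (1.7001554105) = 25.5324990871
R = 25.5324990871/15 = 1.7021666058
Shift from A(h/2): +0.0001256997.

1.702167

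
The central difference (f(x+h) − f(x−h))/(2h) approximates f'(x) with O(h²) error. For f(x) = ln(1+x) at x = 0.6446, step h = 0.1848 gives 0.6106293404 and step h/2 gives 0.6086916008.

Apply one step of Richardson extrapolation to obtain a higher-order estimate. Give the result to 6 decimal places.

Method order is 2; weight 2^2 = 4.
4*0.6086916008 = 2.4347664032; subtract 0.6106293404 → 1.8241370628
(4*0.6086916008 − 0.6106293404)/(4 − 1) = 0.6080456876

0.608046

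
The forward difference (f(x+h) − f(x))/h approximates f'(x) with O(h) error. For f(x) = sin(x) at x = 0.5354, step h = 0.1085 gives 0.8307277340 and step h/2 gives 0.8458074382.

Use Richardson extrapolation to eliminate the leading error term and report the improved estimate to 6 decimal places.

Order 1 gives 2^r = 2 and 2^r − 1 = 1.
2^1 × A(h/2) = 1.6916148764; minus A(h) gives 0.8608871424.
Divide by 2^1 − 1 = 1.
Extrapolated: 0.8608871424 / 1 = 0.8608871424
Shift from A(h/2): +0.0150797042.

0.860887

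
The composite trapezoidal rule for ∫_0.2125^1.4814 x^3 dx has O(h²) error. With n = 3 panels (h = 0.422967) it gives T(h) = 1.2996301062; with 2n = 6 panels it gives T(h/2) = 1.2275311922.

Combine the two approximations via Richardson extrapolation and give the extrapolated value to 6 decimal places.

1.203498

Error is O(h^2); halving h shrinks it by 2^2 = 4.
Weighted: 4.9101247688 − 1.2996301062 = 3.6104946626
(4·1.2275311922 − 1.2996301062)/(4 − 1) = 1.2034982209
Shift from A(h/2): −0.0240329713.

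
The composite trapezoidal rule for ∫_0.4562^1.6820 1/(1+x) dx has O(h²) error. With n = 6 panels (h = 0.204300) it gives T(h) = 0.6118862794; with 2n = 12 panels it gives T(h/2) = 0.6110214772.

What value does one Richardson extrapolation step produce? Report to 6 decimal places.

Leading term ∝ h^2; use weight 4 = 2^2.
A(h/2) − A(h) = 0.6110214772 − 0.6118862794 = -0.0008648022
Correction (A(h/2) − A(h))/(4 − 1) = (-0.0008648022)/3 = -0.0002882674
R = A(h/2) + (A(h/2) − A(h))/3 = 0.6110214772 − 0.0002882674 = 0.6107332098

0.610733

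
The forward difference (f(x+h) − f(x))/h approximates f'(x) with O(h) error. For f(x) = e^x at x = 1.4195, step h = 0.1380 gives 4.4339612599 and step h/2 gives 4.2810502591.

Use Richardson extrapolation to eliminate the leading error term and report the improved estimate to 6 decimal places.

4.128139

The method has order 1: 2^1 = 2.
2×4.2810502591 = 8.5621005182; 8.5621005182 − 4.4339612599 = 4.1281392583
Extrapolated: 4.1281392583 / 1 = 4.1281392583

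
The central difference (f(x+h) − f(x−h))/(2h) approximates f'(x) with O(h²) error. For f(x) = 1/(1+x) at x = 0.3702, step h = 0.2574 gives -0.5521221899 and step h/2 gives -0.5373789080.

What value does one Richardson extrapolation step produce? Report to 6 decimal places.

-0.532464

The method has order 2: 2^2 = 4.
Numerator 4·A(h/2) − A(h) = 4·(-0.5373789080) − (-0.5521221899) = -1.5973934421
Denominator 4 − 1 = 3.
(4·(-0.5373789080) − (-0.5521221899))/(4 − 1) = -0.5324644807
Correction |R − A(h/2)| = 4.914e-03; gap |A(h/2) − A(h)| = 1.474e-02.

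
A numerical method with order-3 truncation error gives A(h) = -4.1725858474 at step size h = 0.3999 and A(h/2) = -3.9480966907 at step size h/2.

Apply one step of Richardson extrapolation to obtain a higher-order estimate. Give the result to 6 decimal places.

Leading term ∝ h^3; use weight 8 = 2^3.
A(h/2) − A(h) = -3.9480966907 − (-4.1725858474) = 0.2244891567
Correction (A(h/2) − A(h))/(8 − 1) = 0.2244891567/7 = 0.0320698795
R = A(h/2) + (A(h/2) − A(h))/7 = -3.9480966907 + 0.0320698795 = -3.9160268112

-3.916027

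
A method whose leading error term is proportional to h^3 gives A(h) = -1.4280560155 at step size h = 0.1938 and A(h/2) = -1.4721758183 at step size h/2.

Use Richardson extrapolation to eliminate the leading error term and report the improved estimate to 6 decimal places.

Order 3 gives 2^r = 8 and 2^r − 1 = 7.
Top: 8(-1.4721758183) − (-1.4280560155) = -10.3493505309
Divide by 2^3 − 1 = 7.
(8*(-1.4721758183) − (-1.4280560155))/(8 − 1) = -1.4784786473

-1.478479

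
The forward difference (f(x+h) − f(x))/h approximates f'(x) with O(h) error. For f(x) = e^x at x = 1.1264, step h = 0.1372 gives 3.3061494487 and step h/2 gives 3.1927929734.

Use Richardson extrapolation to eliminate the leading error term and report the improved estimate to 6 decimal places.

3.079436

With r = 1 the leading error scales as h^1, so the weight is 2^1 = 2.
2^1*A(h/2) = 6.3855859468; minus A(h) gives 3.0794364981.
Divide by 2^1 − 1 = 1.
(2*3.1927929734 − 3.3061494487)/(2 − 1) = 3.0794364981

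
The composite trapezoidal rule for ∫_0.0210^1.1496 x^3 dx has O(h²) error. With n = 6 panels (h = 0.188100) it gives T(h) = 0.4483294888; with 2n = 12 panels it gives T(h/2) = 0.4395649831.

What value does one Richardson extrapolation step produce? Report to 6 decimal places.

Method order is 2; weight 2^2 = 4.
4·0.4395649831 = 1.7582599324; 1.7582599324 − 0.4483294888 = 1.3099304436
Denominator 4 − 1 = 3.
1.3099304436 ÷ 3 = 0.4366434812

0.436643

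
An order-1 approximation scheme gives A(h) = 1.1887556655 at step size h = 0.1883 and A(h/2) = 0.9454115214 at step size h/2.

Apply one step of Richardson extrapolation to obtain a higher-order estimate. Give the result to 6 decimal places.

r = 1: numerator weight 2, denominator 1.
2×0.9454115214 − 1.1887556655 = 0.7020673773
Divide by 2^1 − 1 = 1.
(2×0.9454115214 − 1.1887556655)/(2 − 1) = 0.7020673773

0.702067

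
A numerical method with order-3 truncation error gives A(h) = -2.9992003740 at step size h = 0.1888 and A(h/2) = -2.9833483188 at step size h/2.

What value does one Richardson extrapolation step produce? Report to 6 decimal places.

With r = 3 the leading error scales as h^3, so the weight is 2^3 = 8.
Difference of the inputs: -2.9833483188 − (-2.9992003740) = 0.0158520552
Correction (A(h/2) − A(h))/(8 − 1) = 0.0158520552/7 = 0.0022645793
R = A(h/2) + (A(h/2) − A(h))/7 = -2.9833483188 + 0.0022645793 = -2.9810837395
Shift from A(h/2): +0.0022645793.

-2.981084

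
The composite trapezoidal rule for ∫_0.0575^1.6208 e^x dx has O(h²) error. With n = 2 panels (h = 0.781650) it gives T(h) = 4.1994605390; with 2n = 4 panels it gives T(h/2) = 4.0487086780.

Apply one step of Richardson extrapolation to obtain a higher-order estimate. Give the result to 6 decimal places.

3.998458

Order 2 gives 2^r = 4 and 2^r − 1 = 3.
A(h/2) − A(h) = 4.0487086780 − 4.1994605390 = -0.1507518610
Correction (A(h/2) − A(h))/(4 − 1) = (-0.1507518610)/3 = -0.0502506203
R = 4.0487086780 − 0.0502506203 = 3.9984580577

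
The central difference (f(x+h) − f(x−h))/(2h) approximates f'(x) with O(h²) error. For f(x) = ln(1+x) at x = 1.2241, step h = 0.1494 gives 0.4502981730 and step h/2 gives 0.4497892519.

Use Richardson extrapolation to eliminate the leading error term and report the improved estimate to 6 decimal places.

Order 2 gives 2^r = 4 and 2^r − 1 = 3.
Top: 4(0.4497892519) − (0.4502981730) = 1.3488588346
Divide by 2^2 − 1 = 3.
R = 1.3488588346/3 = 0.4496196115

0.449620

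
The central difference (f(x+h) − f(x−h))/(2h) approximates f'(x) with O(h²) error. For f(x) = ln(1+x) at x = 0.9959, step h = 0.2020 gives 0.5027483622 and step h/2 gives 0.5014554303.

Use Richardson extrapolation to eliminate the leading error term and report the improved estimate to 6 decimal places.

With r = 2 the leading error scales as h^2, so the weight is 2^2 = 4.
2^2 × A(h/2) = 2.0058217212; minus A(h) gives 1.5030733590.
Divide by 2^2 − 1 = 3.
Result: 0.5010244530

0.501024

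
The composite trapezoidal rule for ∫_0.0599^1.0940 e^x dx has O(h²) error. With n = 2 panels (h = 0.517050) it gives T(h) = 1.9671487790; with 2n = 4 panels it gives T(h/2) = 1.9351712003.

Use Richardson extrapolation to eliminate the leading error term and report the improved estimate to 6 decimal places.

r = 2: numerator weight 4, denominator 3.
4 × 1.9351712003 − 1.9671487790 = 5.7735360222
Denominator 4 − 1 = 3.
Extrapolated: 5.7735360222 / 3 = 1.9245120074

1.924512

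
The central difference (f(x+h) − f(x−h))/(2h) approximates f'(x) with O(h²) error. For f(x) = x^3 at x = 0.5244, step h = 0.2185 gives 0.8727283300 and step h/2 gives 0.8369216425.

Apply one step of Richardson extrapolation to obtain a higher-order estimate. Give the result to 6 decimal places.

r = 2: numerator weight 4, denominator 3.
Numerator 4 × A(h/2) − A(h) = 4 × 0.8369216425 − 0.8727283300 = 2.4749582400
Divide by 2^2 − 1 = 3.
R = 2.4749582400/3 = 0.8249860800

0.824986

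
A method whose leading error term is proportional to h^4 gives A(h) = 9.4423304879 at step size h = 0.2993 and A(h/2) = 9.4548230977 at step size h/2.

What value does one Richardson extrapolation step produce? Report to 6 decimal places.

r = 4: numerator weight 16, denominator 15.
16 × 9.4548230977 − 9.4423304879 = 141.8348390753
Divide by 2^4 − 1 = 15.
Result: 9.4556559384
Shift from A(h/2): +0.0008328407.

9.455656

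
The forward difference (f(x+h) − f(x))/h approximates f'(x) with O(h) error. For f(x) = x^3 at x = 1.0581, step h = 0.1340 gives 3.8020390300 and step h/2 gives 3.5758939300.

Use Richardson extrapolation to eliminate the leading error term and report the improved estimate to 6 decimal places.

3.349749

Error is O(h^1); halving h shrinks it by 2^1 = 2.
2^1·A(h/2) = 7.1517878600; minus A(h) gives 3.3497488300.
Denominator 2 − 1 = 1.
Result: 3.3497488300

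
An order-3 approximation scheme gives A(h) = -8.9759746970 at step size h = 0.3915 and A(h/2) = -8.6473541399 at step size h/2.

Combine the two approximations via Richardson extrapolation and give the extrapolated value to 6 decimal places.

Error is O(h^3); halving h shrinks it by 2^3 = 8.
A(h/2) − A(h) = -8.6473541399 − (-8.9759746970) = 0.3286205571
Correction (A(h/2) − A(h))/(8 − 1) = 0.3286205571/7 = 0.0469457939
R = A(h/2) + (A(h/2) − A(h))/7 = -8.6473541399 + 0.0469457939 = -8.6004083460
Shift from A(h/2): +0.0469457939.

-8.600408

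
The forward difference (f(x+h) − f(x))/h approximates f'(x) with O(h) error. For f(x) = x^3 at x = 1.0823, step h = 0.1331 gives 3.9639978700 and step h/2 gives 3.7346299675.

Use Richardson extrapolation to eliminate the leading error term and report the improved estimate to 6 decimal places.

3.505262

Order 1 gives 2^r = 2 and 2^r − 1 = 1.
Numerator 2×A(h/2) − A(h) = 2×3.7346299675 − 3.9639978700 = 3.5052620650
(2×3.7346299675 − 3.9639978700)/(2 − 1) = 3.5052620650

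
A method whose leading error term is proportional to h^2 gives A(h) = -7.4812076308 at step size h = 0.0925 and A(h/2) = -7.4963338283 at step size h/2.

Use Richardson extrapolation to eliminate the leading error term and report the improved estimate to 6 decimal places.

-7.501376

Leading term ∝ h^2; use weight 4 = 2^2.
2^2*A(h/2) = -29.9853353132; minus A(h) gives -22.5041276824.
Denominator 4 − 1 = 3.
(4*(-7.4963338283) − (-7.4812076308))/(4 − 1) = -7.5013758941
Correction |R − A(h/2)| = 5.042e-03; gap |A(h/2) − A(h)| = 1.513e-02.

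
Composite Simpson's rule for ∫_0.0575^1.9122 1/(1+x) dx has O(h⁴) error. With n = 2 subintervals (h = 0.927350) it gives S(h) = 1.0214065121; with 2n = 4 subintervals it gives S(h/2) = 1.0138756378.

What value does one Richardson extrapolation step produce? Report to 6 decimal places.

Method order is 4; weight 2^4 = 16.
Numerator 16×A(h/2) − A(h) = 16×1.0138756378 − 1.0214065121 = 15.2006036927
15.2006036927 ÷ 15 = 1.0133735795
Gap between inputs: 7.531e-03; correction applied: −0.0005020583.

1.013374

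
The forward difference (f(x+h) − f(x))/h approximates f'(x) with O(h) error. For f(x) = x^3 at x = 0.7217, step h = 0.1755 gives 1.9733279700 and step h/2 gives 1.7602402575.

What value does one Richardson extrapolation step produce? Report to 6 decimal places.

r = 1: numerator weight 2, denominator 1.
Difference of the inputs: 1.7602402575 − 1.9733279700 = -0.2130877125
Correction (A(h/2) − A(h))/(2 − 1) = (-0.2130877125)/1 = -0.2130877125
R = 1.7602402575 − 0.2130877125 = 1.5471525450

1.547153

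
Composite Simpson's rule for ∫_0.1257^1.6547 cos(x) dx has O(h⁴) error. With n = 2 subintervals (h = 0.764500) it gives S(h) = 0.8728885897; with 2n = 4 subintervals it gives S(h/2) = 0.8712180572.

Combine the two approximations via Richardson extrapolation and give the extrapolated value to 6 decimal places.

With r = 4 the leading error scales as h^4, so the weight is 2^4 = 16.
16 × 0.8712180572 = 13.9394889152; 13.9394889152 − 0.8728885897 = 13.0666003255
Divide by 2^4 − 1 = 15.
R = 13.0666003255/15 = 0.8711066884
Gap between inputs: 1.671e-03; correction applied: −0.0001113688.

0.871107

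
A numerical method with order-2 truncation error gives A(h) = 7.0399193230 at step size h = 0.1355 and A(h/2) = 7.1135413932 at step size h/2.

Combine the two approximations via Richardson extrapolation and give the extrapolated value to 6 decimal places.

7.138082

Leading term ∝ h^2; use weight 4 = 2^2.
Top: 4(7.1135413932) − (7.0399193230) = 21.4142462498
21.4142462498 ÷ 3 = 7.1380820833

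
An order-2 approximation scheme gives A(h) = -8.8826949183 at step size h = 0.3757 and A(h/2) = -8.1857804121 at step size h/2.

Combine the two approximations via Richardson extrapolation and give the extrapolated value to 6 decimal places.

-7.953476

r = 2, so 2^r = 4.
Numerator 4 × A(h/2) − A(h) = 4 × (-8.1857804121) − (-8.8826949183) = -23.8604267301
Denominator 4 − 1 = 3.
Result: -7.9534755767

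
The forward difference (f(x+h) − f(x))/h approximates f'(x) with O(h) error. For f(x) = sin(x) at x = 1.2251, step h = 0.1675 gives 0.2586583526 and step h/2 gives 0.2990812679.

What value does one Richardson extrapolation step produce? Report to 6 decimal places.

r = 1: numerator weight 2, denominator 1.
A(h/2) − A(h) = 0.2990812679 − 0.2586583526 = 0.0404229153
Divide by 2^1 − 1 = 1: 0.0404229153/1 = 0.0404229153
R = A(h/2) + (A(h/2) − A(h))/1 = 0.2990812679 + 0.0404229153 = 0.3395041832
Correction |R − A(h/2)| = 4.042e-02; gap |A(h/2) − A(h)| = 4.042e-02.

0.339504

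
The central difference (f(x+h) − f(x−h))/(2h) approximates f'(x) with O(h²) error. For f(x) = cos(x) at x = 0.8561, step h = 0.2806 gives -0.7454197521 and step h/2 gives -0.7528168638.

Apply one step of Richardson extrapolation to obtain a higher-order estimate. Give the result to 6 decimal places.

Leading term ∝ h^2; use weight 4 = 2^2.
Top: 4(-0.7528168638) − (-0.7454197521) = -2.2658477031
(4 × (-0.7528168638) − (-0.7454197521))/(4 − 1) = -0.7552825677

-0.755283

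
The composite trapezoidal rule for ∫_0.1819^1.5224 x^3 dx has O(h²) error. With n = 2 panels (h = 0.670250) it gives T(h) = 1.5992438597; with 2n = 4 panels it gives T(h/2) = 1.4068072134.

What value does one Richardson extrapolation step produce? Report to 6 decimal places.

Order 2 gives 2^r = 4 and 2^r − 1 = 3.
4*1.4068072134 − 1.5992438597 = 4.0279849939
Denominator 4 − 1 = 3.
Extrapolated: 4.0279849939 / 3 = 1.3426616646
Gap between inputs: 1.924e-01; correction applied: −0.0641455488.

1.342662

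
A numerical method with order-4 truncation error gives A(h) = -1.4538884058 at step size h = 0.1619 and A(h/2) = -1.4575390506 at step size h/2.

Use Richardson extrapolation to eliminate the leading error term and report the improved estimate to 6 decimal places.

With r = 4 the leading error scales as h^4, so the weight is 2^4 = 16.
16 × (-1.4575390506) − (-1.4538884058) = -21.8667364038
Divide by 2^4 − 1 = 15.
So the Richardson estimate is -1.4577824269.
Correction |R − A(h/2)| = 2.434e-04; gap |A(h/2) − A(h)| = 3.651e-03.

-1.457782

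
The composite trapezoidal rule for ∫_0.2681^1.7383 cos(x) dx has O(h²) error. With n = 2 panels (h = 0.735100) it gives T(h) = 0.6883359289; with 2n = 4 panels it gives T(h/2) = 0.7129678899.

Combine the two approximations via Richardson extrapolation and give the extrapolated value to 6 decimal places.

Leading term ∝ h^2; use weight 4 = 2^2.
Top: 4(0.7129678899) − (0.6883359289) = 2.1635356307
2.1635356307 ÷ 3 = 0.7211785436
Correction |R − A(h/2)| = 8.211e-03; gap |A(h/2) − A(h)| = 2.463e-02.

0.721179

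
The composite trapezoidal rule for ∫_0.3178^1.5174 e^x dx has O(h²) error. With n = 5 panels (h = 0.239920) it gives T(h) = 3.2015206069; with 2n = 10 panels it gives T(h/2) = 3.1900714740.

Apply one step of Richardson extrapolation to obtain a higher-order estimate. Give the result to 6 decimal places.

Order 2 gives 2^r = 4 and 2^r − 1 = 3.
Top: 4(3.1900714740) − (3.2015206069) = 9.5587652891
Denominator 4 − 1 = 3.
Result: 3.1862550964

3.186255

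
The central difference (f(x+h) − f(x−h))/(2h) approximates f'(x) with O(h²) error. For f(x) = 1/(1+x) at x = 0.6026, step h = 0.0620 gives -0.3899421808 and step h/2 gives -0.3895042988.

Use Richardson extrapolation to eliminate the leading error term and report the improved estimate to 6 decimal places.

-0.389358

Order 2 gives 2^r = 4 and 2^r − 1 = 3.
Weighted: (-1.5580171952) − (-0.3899421808) = -1.1680750144
Denominator 4 − 1 = 3.
(-1.1680750144) ÷ 3 = -0.3893583381
Correction |R − A(h/2)| = 1.460e-04; gap |A(h/2) − A(h)| = 4.379e-04.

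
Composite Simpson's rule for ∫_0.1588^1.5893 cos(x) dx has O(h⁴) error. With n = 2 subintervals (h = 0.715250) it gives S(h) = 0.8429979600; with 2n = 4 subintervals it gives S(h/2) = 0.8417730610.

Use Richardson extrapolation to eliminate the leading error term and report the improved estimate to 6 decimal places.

Leading term ∝ h^4; use weight 16 = 2^4.
Top: 16(0.8417730610) − (0.8429979600) = 12.6253710160
Divide by 2^4 − 1 = 15.
Result: 0.8416914011
Gap between inputs: 1.225e-03; correction applied: −0.0000816599.

0.841691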